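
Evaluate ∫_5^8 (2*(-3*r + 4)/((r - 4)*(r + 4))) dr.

-12*log(2) + 4*log(3)

Factor the denominator: r**2 - 16 = (r + 4)(r - 4).
Partial fractions: 2*(-3*r + 4)/((r - 4)*(r + 4)) = -4/(r + 4) - 2/(r - 4).
An antiderivative is F(r) = -2*log(r - 4) - 4*log(r + 4).
Then F(8) - F(5) = (-12*log(2) - 4*log(3)) - (-8*log(3)) = -12*log(2) + 4*log(3).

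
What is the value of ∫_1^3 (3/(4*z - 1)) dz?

-3*log(3)/4 + 3*log(11)/4

An antiderivative is F(z) = 3*log(4*z - 1)/4.
Then F(3) - F(1) = (3*log(11)/4) - (3*log(3)/4) = -3*log(3)/4 + 3*log(11)/4.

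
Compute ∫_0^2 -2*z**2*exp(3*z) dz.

Integrate by parts twice (u = z^2, dv = -2*exp(3*z) dz).
An antiderivative is F(z) = (-18*z**2 + 12*z - 4)*exp(3*z)/27.
Then F(2) - F(0) = (-52*exp(6)/27) - (-4/27) = 4/27 - 52*exp(6)/27.

4/27 - 52*exp(6)/27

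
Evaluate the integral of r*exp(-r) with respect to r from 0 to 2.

1 - 3*exp(-2)

Integrate by parts once (u = r, dv = exp(-r) dr).
An antiderivative is F(r) = (-r - 1)*exp(-r).
Then F(2) - F(0) = (-3*exp(-2)) - (-1) = 1 - 3*exp(-2).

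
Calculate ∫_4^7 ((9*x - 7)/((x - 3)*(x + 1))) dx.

Factor the denominator: x**2 - 2*x - 3 = (x + 1)(x - 3).
Partial fractions: (9*x - 7)/((x - 3)*(x + 1)) = 4/(x + 1) + 5/(x - 3).
An antiderivative is F(x) = 5*log(x - 3) + 4*log(x + 1).
Then F(7) - F(4) = (22*log(2)) - (4*log(5)) = -4*log(5) + 22*log(2).

-4*log(5) + 22*log(2)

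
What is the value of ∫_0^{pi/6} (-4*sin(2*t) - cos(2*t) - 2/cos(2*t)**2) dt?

An antiderivative is F(t) = -sin(2*t)/2 + 2*cos(2*t) - tan(2*t).
Then F(pi/6) - F(0) = (1 - 5*sqrt(3)/4) - (2) = -5*sqrt(3)/4 - 1.

-5*sqrt(3)/4 - 1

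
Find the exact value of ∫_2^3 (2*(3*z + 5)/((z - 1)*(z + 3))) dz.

-2*log(5) + 2*log(3) + 6*log(2)

Factor the denominator: z**2 + 2*z - 3 = (z + 3)(z - 1).
Partial fractions: 2*(3*z + 5)/((z - 1)*(z + 3)) = 2/(z + 3) + 4/(z - 1).
An antiderivative is F(z) = 4*log(z - 1) + 2*log(z + 3).
Then F(3) - F(2) = (2*log(3) + 6*log(2)) - (log(25)) = -2*log(5) + 2*log(3) + 6*log(2).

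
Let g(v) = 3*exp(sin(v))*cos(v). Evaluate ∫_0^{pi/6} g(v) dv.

-3 + 3*exp(1/2)

Let u = sin(v), so du = cos(v) dv. When v = 0, u = 0; when v = pi/6, u = 1/2.
The integral becomes 3·∫ exp(u) du from 0 to 1/2, with antiderivative 3*exp(u).
Back in v: F(v) = 3*exp(sin(v)).
Then F(pi/6) - F(0) = (3*exp(1/2)) - (3) = -3 + 3*exp(1/2).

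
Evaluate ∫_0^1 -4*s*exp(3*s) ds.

Integrate by parts once (u = s, dv = -4*exp(3*s) ds).
An antiderivative is F(s) = (-12*s + 4)*exp(3*s)/9.
Then F(1) - F(0) = (-8*exp(3)/9) - (4/9) = -8*exp(3)/9 - 4/9.

-8*exp(3)/9 - 4/9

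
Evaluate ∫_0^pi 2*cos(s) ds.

0

An antiderivative is F(s) = 2*sin(s).
Then F(pi) - F(0) = (0) - (0) = 0.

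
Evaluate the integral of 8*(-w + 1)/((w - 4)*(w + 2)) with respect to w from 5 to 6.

Factor the denominator: w**2 - 2*w - 8 = (w + 2)(w - 4).
Partial fractions: 8*(-w + 1)/((w - 4)*(w + 2)) = -4/(w + 2) - 4/(w - 4).
An antiderivative is F(w) = -4*log(w - 4) - 4*log(w + 2).
Then F(6) - F(5) = (-16*log(2)) - (-4*log(7)) = -16*log(2) + 4*log(7).

-16*log(2) + 4*log(7)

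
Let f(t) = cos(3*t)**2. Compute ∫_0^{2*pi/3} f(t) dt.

pi/3

Use the identity cos^2(3*t) = (1 + cos(6*t))/2.
An antiderivative is F(t) = t/2 + sin(6*t)/12.
Then F(2*pi/3) - F(0) = (pi/3) - (0) = pi/3.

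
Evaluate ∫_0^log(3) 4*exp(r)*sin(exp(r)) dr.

Let u = exp(r), so du = exp(r) dr. When r = 0, u = 1; when r = log(3), u = 3.
The integral becomes 4·∫ sin(u) du from 1 to 3, with antiderivative -4*cos(u).
Back in r: F(r) = -4*cos(exp(r)).
Then F(log(3)) - F(0) = (-4*cos(3)) - (-4*cos(1)) = 4*cos(1) - 4*cos(3).

4*cos(1) - 4*cos(3)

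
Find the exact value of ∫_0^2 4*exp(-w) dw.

4 - 4*exp(-2)

An antiderivative is F(w) = -4*exp(-w).
Then F(2) - F(0) = (-4*exp(-2)) - (-4) = 4 - 4*exp(-2).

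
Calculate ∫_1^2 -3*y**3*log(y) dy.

45/16 - 12*log(2)

Integrate by parts once (u = ln y, dv = -3*y**3 dy).
An antiderivative is F(y) = -3*y**4*(4*log(y) - 1)/16.
Then F(2) - F(1) = (3 - 12*log(2)) - (3/16) = 45/16 - 12*log(2).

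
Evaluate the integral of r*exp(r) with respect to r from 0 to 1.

Integrate by parts once (u = r, dv = exp(r) dr).
An antiderivative is F(r) = (r - 1)*exp(r).
Then F(1) - F(0) = (0) - (-1) = 1.

1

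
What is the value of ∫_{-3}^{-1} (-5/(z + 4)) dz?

An antiderivative is F(z) = -5*log(z + 4).
Then F(-1) - F(-3) = (-5*log(3)) - (0) = -5*log(3).

-5*log(3)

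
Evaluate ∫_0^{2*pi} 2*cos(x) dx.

0

An antiderivative is F(x) = 2*sin(x).
Then F(2*pi) - F(0) = (0) - (0) = 0.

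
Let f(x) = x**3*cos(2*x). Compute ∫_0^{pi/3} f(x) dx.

-sqrt(3)*pi/8 - pi**2/24 + sqrt(3)*pi**3/108 + 9/16

Integrate by parts 3 times (u = x^3, dv = cos(2*x) dx).
An antiderivative is F(x) = x**3*sin(2*x)/2 + 3*x**2*cos(2*x)/4 - 3*x*sin(2*x)/4 - 3*cos(2*x)/8.
Then F(pi/3) - F(0) = (-sqrt(3)*pi/8 - pi**2/24 + 3/16 + sqrt(3)*pi**3/108) - (-3/8) = -sqrt(3)*pi/8 - pi**2/24 + sqrt(3)*pi**3/108 + 9/16.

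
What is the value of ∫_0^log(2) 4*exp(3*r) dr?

Let u = exp(r), so du = exp(r) dr. When r = 0, u = 1; when r = log(2), u = 2.
The integral becomes 4·∫ u**2 du from 1 to 2, with antiderivative 4*u**3/3.
Back in r: F(r) = 4*exp(3*r)/3.
Then F(log(2)) - F(0) = (32/3) - (4/3) = 28/3.

28/3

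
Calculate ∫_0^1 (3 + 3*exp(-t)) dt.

An antiderivative is F(t) = 3*t - 3*exp(-t).
Then F(1) - F(0) = (3 - 3*exp(-1)) - (-3) = 6 - 3*exp(-1).

6 - 3*exp(-1)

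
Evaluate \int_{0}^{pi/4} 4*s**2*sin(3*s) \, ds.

-8/27 - 4*sqrt(2)/27 + sqrt(2)*pi/9 + sqrt(2)*pi**2/24

Integrate by parts twice (u = s^2, dv = 4*sin(3*s) ds).
An antiderivative is F(s) = -4*s**2*cos(3*s)/3 + 8*s*sin(3*s)/9 + 8*cos(3*s)/27.
Then F(pi/4) - F(0) = (sqrt(2)*(-32 + 24*pi + 9*pi**2)/216) - (8/27) = -8/27 - 4*sqrt(2)/27 + sqrt(2)*pi/9 + sqrt(2)*pi**2/24.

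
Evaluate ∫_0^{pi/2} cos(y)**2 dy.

pi/4

Use the identity cos^2(y) = (1 + cos(2*y))/2.
An antiderivative is F(y) = y/2 + sin(2*y)/4.
Then F(pi/2) - F(0) = (pi/4) - (0) = pi/4.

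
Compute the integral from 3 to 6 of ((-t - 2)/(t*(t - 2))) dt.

-log(8)

Factor the denominator: t**2 - 2*t = t(t - 2).
Partial fractions: (-t - 2)/(t*(t - 2)) = 1/t - 2/(t - 2).
An antiderivative is F(t) = log(t) - 2*log(t - 2).
Then F(6) - F(3) = (log(3/8)) - (log(3)) = -log(8).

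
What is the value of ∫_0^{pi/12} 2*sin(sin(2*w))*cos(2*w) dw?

Let u = sin(2*w), so du = 2*cos(2*w) dw. When w = 0, u = 0; when w = pi/12, u = 1/2.
The integral becomes ∫ sin(u) du from 0 to 1/2, with antiderivative -cos(u).
Back in w: F(w) = -cos(sin(2*w)).
Then F(pi/12) - F(0) = (-cos(1/2)) - (-1) = 1 - cos(1/2).

1 - cos(1/2)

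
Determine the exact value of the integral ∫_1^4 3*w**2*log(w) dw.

-21 + 128*log(2)

Integrate by parts once (u = ln w, dv = 3*w**2 dw).
An antiderivative is F(w) = w**3*(3*log(w) - 1)/3.
Then F(4) - F(1) = (-64/3 + 128*log(2)) - (-1/3) = -21 + 128*log(2).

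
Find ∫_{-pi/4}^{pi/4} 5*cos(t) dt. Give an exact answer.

5*sqrt(2)

An antiderivative is F(t) = 5*sin(t).
Then F(pi/4) - F(-pi/4) = (5*sqrt(2)/2) - (-5*sqrt(2)/2) = 5*sqrt(2).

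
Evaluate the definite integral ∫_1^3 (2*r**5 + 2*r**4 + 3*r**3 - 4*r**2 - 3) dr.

By the power rule, an antiderivative is F(r) = r**6/3 + 2*r**5/5 + 3*r**4/4 - 4*r**3/3 - 3*r.
Then F(3) - F(1) = (7119/20) - (-57/20) = 1794/5.

1794/5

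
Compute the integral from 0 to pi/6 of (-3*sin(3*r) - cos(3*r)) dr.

-4/3

An antiderivative is F(r) = -sin(3*r)/3 + cos(3*r).
Then F(pi/6) - F(0) = (-1/3) - (1) = -4/3.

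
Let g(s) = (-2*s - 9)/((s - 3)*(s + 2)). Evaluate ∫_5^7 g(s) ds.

log(9/56)

Factor the denominator: s**2 - s - 6 = (s + 2)(s - 3).
Partial fractions: (-2*s - 9)/((s - 3)*(s + 2)) = 1/(s + 2) - 3/(s - 3).
An antiderivative is F(s) = -3*log(s - 3) + log(s + 2).
Then F(7) - F(5) = (log(9/64)) - (log(7/8)) = log(9/56).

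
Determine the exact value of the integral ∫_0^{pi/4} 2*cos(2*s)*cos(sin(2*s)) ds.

sin(1)

Let u = sin(2*s), so du = 2*cos(2*s) ds. When s = 0, u = 0; when s = pi/4, u = 1.
The integral becomes ∫ cos(u) du from 0 to 1, with antiderivative sin(u).
Back in s: F(s) = sin(sin(2*s)).
Then F(pi/4) - F(0) = (sin(1)) - (0) = sin(1).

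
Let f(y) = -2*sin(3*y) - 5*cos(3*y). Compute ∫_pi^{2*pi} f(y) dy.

4/3

An antiderivative is F(y) = -5*sin(3*y)/3 + 2*cos(3*y)/3.
Then F(2*pi) - F(pi) = (2/3) - (-2/3) = 4/3.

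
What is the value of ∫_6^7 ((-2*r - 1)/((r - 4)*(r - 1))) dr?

Factor the denominator: r**2 - 5*r + 4 = (r - 1)(r - 4).
Partial fractions: (-2*r - 1)/((r - 4)*(r - 1)) = 1/(r - 1) - 3/(r - 4).
An antiderivative is F(r) = -3*log(r - 4) + log(r - 1).
Then F(7) - F(6) = (log(2/9)) - (log(5/8)) = log(16/45).

log(16/45)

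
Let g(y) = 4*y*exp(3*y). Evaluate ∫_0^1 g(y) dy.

4/9 + 8*exp(3)/9

Integrate by parts once (u = y, dv = 4*exp(3*y) dy).
An antiderivative is F(y) = (12*y - 4)*exp(3*y)/9.
Then F(1) - F(0) = (8*exp(3)/9) - (-4/9) = 4/9 + 8*exp(3)/9.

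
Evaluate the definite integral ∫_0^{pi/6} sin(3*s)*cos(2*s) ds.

3/5 - sqrt(3)/5

Use the identity sin(3*s)cos(2*s) = [sin(5*s) + sin(s)]/2.
An antiderivative is F(s) = -cos(s)/2 - cos(5*s)/10.
Then F(pi/6) - F(0) = (-sqrt(3)/5) - (-3/5) = 3/5 - sqrt(3)/5.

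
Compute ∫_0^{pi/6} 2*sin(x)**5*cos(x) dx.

Let u = sin(x), so du = cos(x) dx. When x = 0, u = 0; when x = pi/6, u = 1/2.
The integral becomes 2·∫ u**5 du from 0 to 1/2, with antiderivative u**6/3.
Back in x: F(x) = sin(x)**6/3.
Then F(pi/6) - F(0) = (1/192) - (0) = 1/192.

1/192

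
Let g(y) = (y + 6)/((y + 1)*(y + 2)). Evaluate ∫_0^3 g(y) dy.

Factor the denominator: y**2 + 3*y + 2 = (y + 2)(y + 1).
Partial fractions: (y + 6)/((y + 1)*(y + 2)) = -4/(y + 2) + 5/(y + 1).
An antiderivative is F(y) = 5*log(y + 1) - 4*log(y + 2).
Then F(3) - F(0) = (-4*log(5) + 10*log(2)) - (-log(16)) = -4*log(5) + 14*log(2).

-4*log(5) + 14*log(2)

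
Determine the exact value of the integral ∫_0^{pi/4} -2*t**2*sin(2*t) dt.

1/2 - pi/4

Integrate by parts twice (u = t^2, dv = -2*sin(2*t) dt).
An antiderivative is F(t) = t**2*cos(2*t) - t*sin(2*t) - cos(2*t)/2.
Then F(pi/4) - F(0) = (-pi/4) - (-1/2) = 1/2 - pi/4.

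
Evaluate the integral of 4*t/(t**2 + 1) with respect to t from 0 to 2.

Let u = t**2 + 1, so du = 2*t dt. When t = 0, u = 1; when t = 2, u = 5.
The integral becomes 2·∫ 1/u du from 1 to 5, with antiderivative 2*log(u).
Back in t: F(t) = 2*log(t**2 + 1).
Then F(2) - F(0) = (log(25)) - (0) = log(25).

log(25)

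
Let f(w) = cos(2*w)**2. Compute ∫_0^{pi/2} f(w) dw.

Use the identity cos^2(2*w) = (1 + cos(4*w))/2.
An antiderivative is F(w) = w/2 + sin(4*w)/8.
Then F(pi/2) - F(0) = (pi/4) - (0) = pi/4.

pi/4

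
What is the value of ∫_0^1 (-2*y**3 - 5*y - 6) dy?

-9

By the power rule, an antiderivative is F(y) = -y**4/2 - 5*y**2/2 - 6*y.
Then F(1) - F(0) = (-9) - (0) = -9.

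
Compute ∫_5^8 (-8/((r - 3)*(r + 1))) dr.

log(9/25)

Factor the denominator: r**2 - 2*r - 3 = (r + 1)(r - 3).
Partial fractions: -8/((r - 3)*(r + 1)) = 2/(r + 1) - 2/(r - 3).
An antiderivative is F(r) = -2*log(r - 3) + 2*log(r + 1).
Then F(8) - F(5) = (log(81/25)) - (log(9)) = log(9/25).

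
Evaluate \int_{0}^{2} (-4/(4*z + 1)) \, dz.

-log(9)

An antiderivative is F(z) = -log(4*z + 1).
Then F(2) - F(0) = (-log(9)) - (0) = -log(9).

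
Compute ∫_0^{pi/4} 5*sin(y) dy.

An antiderivative is F(y) = -5*cos(y).
Then F(pi/4) - F(0) = (-5*sqrt(2)/2) - (-5) = 5 - 5*sqrt(2)/2.

5 - 5*sqrt(2)/2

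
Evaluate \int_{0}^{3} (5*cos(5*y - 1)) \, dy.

Let u = 5*y - 1, so du = 5 dy. When y = 0, u = -1; when y = 3, u = 14.
The integral becomes ∫ cos(u) du from -1 to 14, with antiderivative sin(u).
Back in y: F(y) = sin(5*y - 1).
Then F(3) - F(0) = (sin(14)) - (-sin(1)) = sin(1) + sin(14).

sin(1) + sin(14)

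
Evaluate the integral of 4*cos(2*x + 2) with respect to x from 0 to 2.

Let u = 2*x + 2, so du = 2 dx. When x = 0, u = 2; when x = 2, u = 6.
The integral becomes 2·∫ cos(u) du from 2 to 6, with antiderivative 2*sin(u).
Back in x: F(x) = 2*sin(2*x + 2).
Then F(2) - F(0) = (2*sin(6)) - (2*sin(2)) = -2*sin(2) + 2*sin(6).

-2*sin(2) + 2*sin(6)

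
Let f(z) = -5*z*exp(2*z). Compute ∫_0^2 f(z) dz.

-15*exp(4)/4 - 5/4

Integrate by parts once (u = z, dv = -5*exp(2*z) dz).
An antiderivative is F(z) = (-10*z + 5)*exp(2*z)/4.
Then F(2) - F(0) = (-15*exp(4)/4) - (5/4) = -15*exp(4)/4 - 5/4.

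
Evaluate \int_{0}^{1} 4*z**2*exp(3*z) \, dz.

-8/27 + 20*exp(3)/27

Integrate by parts twice (u = z^2, dv = 4*exp(3*z) dz).
An antiderivative is F(z) = (36*z**2 - 24*z + 8)*exp(3*z)/27.
Then F(1) - F(0) = (20*exp(3)/27) - (8/27) = -8/27 + 20*exp(3)/27.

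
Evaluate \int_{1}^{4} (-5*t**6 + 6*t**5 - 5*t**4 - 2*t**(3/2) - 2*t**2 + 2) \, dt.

-304183/35

By the power rule, an antiderivative is F(t) = -5*t**7/7 + t**6 - 4*t**(5/2)/5 - t**5 - 2*t**3/3 + 2*t.
Then F(4) - F(1) = (-912568/105) - (-19/105) = -304183/35.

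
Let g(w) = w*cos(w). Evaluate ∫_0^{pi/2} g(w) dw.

-1 + pi/2

Integrate by parts once (u = w, dv = cos(w) dw).
An antiderivative is F(w) = w*sin(w) + cos(w).
Then F(pi/2) - F(0) = (pi/2) - (1) = -1 + pi/2.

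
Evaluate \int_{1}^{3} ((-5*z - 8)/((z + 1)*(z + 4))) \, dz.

-4*log(7) - log(2) + 4*log(5)

Factor the denominator: z**2 + 5*z + 4 = (z + 4)(z + 1).
Partial fractions: (-5*z - 8)/((z + 1)*(z + 4)) = -4/(z + 4) - 1/(z + 1).
An antiderivative is F(z) = -log(z + 1) - 4*log(z + 4).
Then F(3) - F(1) = (-4*log(7) - 2*log(2)) - (-4*log(5) - log(2)) = -4*log(7) - log(2) + 4*log(5).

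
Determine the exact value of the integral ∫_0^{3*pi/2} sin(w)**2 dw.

3*pi/4

Use the identity sin^2(w) = (1 - cos(2*w))/2.
An antiderivative is F(w) = w/2 - sin(2*w)/4.
Then F(3*pi/2) - F(0) = (3*pi/4) - (0) = 3*pi/4.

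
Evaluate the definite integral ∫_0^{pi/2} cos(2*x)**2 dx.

Use the identity cos^2(2*x) = (1 + cos(4*x))/2.
An antiderivative is F(x) = x/2 + sin(4*x)/8.
Then F(pi/2) - F(0) = (pi/4) - (0) = pi/4.

pi/4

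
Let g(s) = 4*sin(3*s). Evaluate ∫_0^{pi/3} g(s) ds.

An antiderivative is F(s) = -4*cos(3*s)/3.
Then F(pi/3) - F(0) = (4/3) - (-4/3) = 8/3.

8/3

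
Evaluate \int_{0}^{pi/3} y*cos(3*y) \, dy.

-2/9

Integrate by parts once (u = y, dv = cos(3*y) dy).
An antiderivative is F(y) = y*sin(3*y)/3 + cos(3*y)/9.
Then F(pi/3) - F(0) = (-1/9) - (1/9) = -2/9.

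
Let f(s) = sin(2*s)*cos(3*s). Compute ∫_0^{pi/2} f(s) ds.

-2/5

Use the identity sin(2*s)cos(3*s) = [sin(5*s) + sin(-s)]/2.
An antiderivative is F(s) = cos(s)/2 - cos(5*s)/10.
Then F(pi/2) - F(0) = (0) - (2/5) = -2/5.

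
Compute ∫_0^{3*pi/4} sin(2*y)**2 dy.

3*pi/8

Use the identity sin^2(2*y) = (1 - cos(4*y))/2.
An antiderivative is F(y) = y/2 - sin(4*y)/8.
Then F(3*pi/4) - F(0) = (3*pi/8) - (0) = 3*pi/8.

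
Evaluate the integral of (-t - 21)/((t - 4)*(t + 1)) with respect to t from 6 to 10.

Factor the denominator: t**2 - 3*t - 4 = (t + 1)(t - 4).
Partial fractions: (-t - 21)/((t - 4)*(t + 1)) = 4/(t + 1) - 5/(t - 4).
An antiderivative is F(t) = -5*log(t - 4) + 4*log(t + 1).
Then F(10) - F(6) = (-5*log(3) - 5*log(2) + 4*log(11)) - (-5*log(2) + 4*log(7)) = -4*log(7) - 5*log(3) + 4*log(11).

-4*log(7) - 5*log(3) + 4*log(11)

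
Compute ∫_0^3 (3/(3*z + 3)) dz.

log(4)

An antiderivative is F(z) = log(3*z + 3).
Then F(3) - F(0) = (log(12)) - (log(3)) = log(4).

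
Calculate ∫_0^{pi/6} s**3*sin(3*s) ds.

Integrate by parts 3 times (u = s^3, dv = sin(3*s) ds).
An antiderivative is F(s) = -s**3*cos(3*s)/3 + s**2*sin(3*s)/3 + 2*s*cos(3*s)/9 - 2*sin(3*s)/27.
Then F(pi/6) - F(0) = (-2/27 + pi**2/108) - (0) = -2/27 + pi**2/108.

-2/27 + pi**2/108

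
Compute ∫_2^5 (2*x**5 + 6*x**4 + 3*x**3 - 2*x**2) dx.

By the power rule, an antiderivative is F(x) = x**6/3 + 6*x**5/5 + 3*x**4/4 - 2*x**3/3.
Then F(5) - F(2) = (37375/4) - (332/5) = 185547/20.

185547/20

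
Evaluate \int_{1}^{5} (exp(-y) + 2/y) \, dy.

-exp(-5) + exp(-1) + 2*log(5)

An antiderivative is F(y) = 2*log(y) - exp(-y).
Then F(5) - F(1) = (-exp(-5) + 2*log(5)) - (-exp(-1)) = -exp(-5) + exp(-1) + 2*log(5).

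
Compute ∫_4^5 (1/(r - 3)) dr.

An antiderivative is F(r) = log(r - 3).
Then F(5) - F(4) = (log(2)) - (0) = log(2).

log(2)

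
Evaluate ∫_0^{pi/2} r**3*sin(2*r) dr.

Integrate by parts 3 times (u = r^3, dv = sin(2*r) dr).
An antiderivative is F(r) = -r**3*cos(2*r)/2 + 3*r**2*sin(2*r)/4 + 3*r*cos(2*r)/4 - 3*sin(2*r)/8.
Then F(pi/2) - F(0) = (pi*(-6 + pi**2)/16) - (0) = pi*(-6 + pi**2)/16.

pi*(-6 + pi**2)/16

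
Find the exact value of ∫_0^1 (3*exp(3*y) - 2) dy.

-3 + exp(3)

An antiderivative is F(y) = exp(3*y) - 2*y.
Then F(1) - F(0) = (-2 + exp(3)) - (1) = -3 + exp(3).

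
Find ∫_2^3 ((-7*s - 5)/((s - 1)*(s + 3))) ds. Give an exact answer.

Factor the denominator: s**2 + 2*s - 3 = (s + 3)(s - 1).
Partial fractions: (-7*s - 5)/((s - 1)*(s + 3)) = -4/(s + 3) - 3/(s - 1).
An antiderivative is F(s) = -3*log(s - 1) - 4*log(s + 3).
Then F(3) - F(2) = (-7*log(2) - 4*log(3)) - (-4*log(5)) = -7*log(2) - 4*log(3) + 4*log(5).

-7*log(2) - 4*log(3) + 4*log(5)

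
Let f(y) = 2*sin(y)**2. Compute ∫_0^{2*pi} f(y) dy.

Use the identity sin^2(y) = (1 - cos(2*y))/2.
An antiderivative is F(y) = y - sin(2*y)/2.
Then F(2*pi) - F(0) = (2*pi) - (0) = 2*pi.

2*pi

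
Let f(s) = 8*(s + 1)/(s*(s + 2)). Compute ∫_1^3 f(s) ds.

Factor the denominator: s**2 + 2*s = (s + 2)s.
Partial fractions: 8*(s + 1)/(s*(s + 2)) = 4/(s + 2) + 4/s.
An antiderivative is F(s) = 4*log(s) + 4*log(s + 2).
Then F(3) - F(1) = (4*log(3) + 4*log(5)) - (log(81)) = 4*log(5).

4*log(5)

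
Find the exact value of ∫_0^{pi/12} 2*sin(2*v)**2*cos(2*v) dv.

1/24

Let u = sin(2*v), so du = 2*cos(2*v) dv. When v = 0, u = 0; when v = pi/12, u = 1/2.
The integral becomes ∫ u**2 du from 0 to 1/2, with antiderivative u**3/3.
Back in v: F(v) = sin(2*v)**3/3.
Then F(pi/12) - F(0) = (1/24) - (0) = 1/24.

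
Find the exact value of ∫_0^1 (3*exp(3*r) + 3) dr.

An antiderivative is F(r) = exp(3*r) + 3*r.
Then F(1) - F(0) = (3 + exp(3)) - (1) = 2 + exp(3).

2 + exp(3)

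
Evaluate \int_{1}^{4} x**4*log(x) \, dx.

Integrate by parts once (u = ln x, dv = x**4 dx).
An antiderivative is F(x) = x**5*(5*log(x) - 1)/25.
Then F(4) - F(1) = (-1024/25 + 2048*log(2)/5) - (-1/25) = -1023/25 + 2048*log(2)/5.

-1023/25 + 2048*log(2)/5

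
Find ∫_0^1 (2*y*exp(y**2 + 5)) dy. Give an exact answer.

-exp(5) + exp(6)

Let u = y**2 + 5, so du = 2*y dy. When y = 0, u = 5; when y = 1, u = 6.
The integral becomes ∫ exp(u) du from 5 to 6, with antiderivative exp(u).
Back in y: F(y) = exp(y**2 + 5).
Then F(1) - F(0) = (exp(6)) - (exp(5)) = -exp(5) + exp(6).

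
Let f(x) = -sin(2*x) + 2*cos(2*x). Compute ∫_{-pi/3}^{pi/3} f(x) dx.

sqrt(3)

An antiderivative is F(x) = sin(2*x) + cos(2*x)/2.
Then F(pi/3) - F(-pi/3) = (-1/4 + sqrt(3)/2) - (-sqrt(3)/2 - 1/4) = sqrt(3).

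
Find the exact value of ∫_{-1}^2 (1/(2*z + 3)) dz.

log(7)/2

An antiderivative is F(z) = log(2*z + 3)/2.
Then F(2) - F(-1) = (log(7)/2) - (0) = log(7)/2.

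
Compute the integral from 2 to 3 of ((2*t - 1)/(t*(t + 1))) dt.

Factor the denominator: t**2 + t = (t + 1)t.
Partial fractions: (2*t - 1)/(t*(t + 1)) = 3/(t + 1) - 1/t.
An antiderivative is F(t) = -log(t) + 3*log(t + 1).
Then F(3) - F(2) = (log(64/3)) - (log(27/2)) = -4*log(3) + 7*log(2).

-4*log(3) + 7*log(2)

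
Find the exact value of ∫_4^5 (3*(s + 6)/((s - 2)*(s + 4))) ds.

Factor the denominator: s**2 + 2*s - 8 = (s + 4)(s - 2).
Partial fractions: 3*(s + 6)/((s - 2)*(s + 4)) = -1/(s + 4) + 4/(s - 2).
An antiderivative is F(s) = 4*log(s - 2) - log(s + 4).
Then F(5) - F(4) = (log(9)) - (log(2)) = log(9/2).

log(9/2)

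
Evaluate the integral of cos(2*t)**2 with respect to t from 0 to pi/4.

pi/8

Use the identity cos^2(2*t) = (1 + cos(4*t))/2.
An antiderivative is F(t) = t/2 + sin(4*t)/8.
Then F(pi/4) - F(0) = (pi/8) - (0) = pi/8.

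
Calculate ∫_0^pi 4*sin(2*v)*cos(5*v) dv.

Use the identity sin(2*v)cos(5*v) = [sin(7*v) + sin(-3*v)]/2.
An antiderivative is F(v) = 2*cos(3*v)/3 - 2*cos(7*v)/7.
Then F(pi) - F(0) = (-8/21) - (8/21) = -16/21.

-16/21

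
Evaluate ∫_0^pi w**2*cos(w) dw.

-2*pi

Integrate by parts twice (u = w^2, dv = cos(w) dw).
An antiderivative is F(w) = w**2*sin(w) + 2*w*cos(w) - 2*sin(w).
Then F(pi) - F(0) = (-2*pi) - (0) = -2*pi.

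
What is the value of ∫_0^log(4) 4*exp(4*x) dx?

Let u = exp(x), so du = exp(x) dx. When x = 0, u = 1; when x = log(4), u = 4.
The integral becomes 4·∫ u**3 du from 1 to 4, with antiderivative u**4.
Back in x: F(x) = exp(4*x).
Then F(log(4)) - F(0) = (256) - (1) = 255.

255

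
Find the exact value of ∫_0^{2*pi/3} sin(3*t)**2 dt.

pi/3

Use the identity sin^2(3*t) = (1 - cos(6*t))/2.
An antiderivative is F(t) = t/2 - sin(6*t)/12.
Then F(2*pi/3) - F(0) = (pi/3) - (0) = pi/3.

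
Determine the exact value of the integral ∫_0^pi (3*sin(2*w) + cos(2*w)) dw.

0

An antiderivative is F(w) = sin(2*w)/2 - 3*cos(2*w)/2.
Then F(pi) - F(0) = (-3/2) - (-3/2) = 0.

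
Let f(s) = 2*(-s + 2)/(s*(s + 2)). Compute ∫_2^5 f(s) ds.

-4*log(7) + 2*log(5) + 6*log(2)

Factor the denominator: s**2 + 2*s = (s + 2)s.
Partial fractions: 2*(-s + 2)/(s*(s + 2)) = -4/(s + 2) + 2/s.
An antiderivative is F(s) = 2*log(s) - 4*log(s + 2).
Then F(5) - F(2) = (-4*log(7) + 2*log(5)) - (-log(64)) = -4*log(7) + 2*log(5) + 6*log(2).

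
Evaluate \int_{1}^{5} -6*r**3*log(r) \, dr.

234 - 1875*log(5)/2

Integrate by parts once (u = ln r, dv = -6*r**3 dr).
An antiderivative is F(r) = -3*r**4*(4*log(r) - 1)/8.
Then F(5) - F(1) = (1875/8 - 1875*log(5)/2) - (3/8) = 234 - 1875*log(5)/2.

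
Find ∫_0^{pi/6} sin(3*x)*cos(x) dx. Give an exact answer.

5/16

Use the identity sin(3*x)cos(x) = [sin(4*x) + sin(2*x)]/2.
An antiderivative is F(x) = -cos(2*x)/4 - cos(4*x)/8.
Then F(pi/6) - F(0) = (-1/16) - (-3/8) = 5/16.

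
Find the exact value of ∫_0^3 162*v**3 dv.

6561/2

Let u = 3*v, so du = 3 dv. When v = 0, u = 0; when v = 3, u = 9.
The integral becomes 2·∫ u**3 du from 0 to 9, with antiderivative u**4/2.
Back in v: F(v) = 81*v**4/2.
Then F(3) - F(0) = (6561/2) - (0) = 6561/2.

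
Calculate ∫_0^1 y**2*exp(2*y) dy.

-1/4 + exp(2)/4

Integrate by parts twice (u = y^2, dv = exp(2*y) dy).
An antiderivative is F(y) = (2*y**2 - 2*y + 1)*exp(2*y)/4.
Then F(1) - F(0) = (exp(2)/4) - (1/4) = -1/4 + exp(2)/4.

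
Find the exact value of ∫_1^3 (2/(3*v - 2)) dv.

2*log(7)/3

An antiderivative is F(v) = 2*log(3*v - 2)/3.
Then F(3) - F(1) = (2*log(7)/3) - (0) = 2*log(7)/3.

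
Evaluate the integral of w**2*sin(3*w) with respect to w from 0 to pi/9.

-1/27 - pi**2/486 + sqrt(3)*pi/81

Integrate by parts twice (u = w^2, dv = sin(3*w) dw).
An antiderivative is F(w) = -w**2*cos(3*w)/3 + 2*w*sin(3*w)/9 + 2*cos(3*w)/27.
Then F(pi/9) - F(0) = (-pi**2/486 + 1/27 + sqrt(3)*pi/81) - (2/27) = -1/27 - pi**2/486 + sqrt(3)*pi/81.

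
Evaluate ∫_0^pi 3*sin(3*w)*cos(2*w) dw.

Use the identity sin(3*w)cos(2*w) = [sin(5*w) + sin(w)]/2.
An antiderivative is F(w) = -3*cos(w)/2 - 3*cos(5*w)/10.
Then F(pi) - F(0) = (9/5) - (-9/5) = 18/5.

18/5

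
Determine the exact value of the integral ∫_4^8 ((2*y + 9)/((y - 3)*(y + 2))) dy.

Factor the denominator: y**2 - y - 6 = (y + 2)(y - 3).
Partial fractions: (2*y + 9)/((y - 3)*(y + 2)) = -1/(y + 2) + 3/(y - 3).
An antiderivative is F(y) = 3*log(y - 3) - log(y + 2).
Then F(8) - F(4) = (log(25/2)) - (-log(6)) = log(75).

log(75)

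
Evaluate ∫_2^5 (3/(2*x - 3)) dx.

An antiderivative is F(x) = 3*log(2*x - 3)/2.
Then F(5) - F(2) = (3*log(7)/2) - (0) = 3*log(7)/2.

3*log(7)/2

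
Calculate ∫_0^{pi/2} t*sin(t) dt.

1

Integrate by parts once (u = t, dv = sin(t) dt).
An antiderivative is F(t) = -t*cos(t) + sin(t).
Then F(pi/2) - F(0) = (1) - (0) = 1.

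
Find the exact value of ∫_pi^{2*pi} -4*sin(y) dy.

An antiderivative is F(y) = 4*cos(y).
Then F(2*pi) - F(pi) = (4) - (-4) = 8.

8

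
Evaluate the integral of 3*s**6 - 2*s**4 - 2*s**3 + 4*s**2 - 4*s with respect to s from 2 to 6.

12221312/105

By the power rule, an antiderivative is F(s) = 3*s**7/7 - 2*s**5/5 - s**4/2 + 4*s**3/3 - 2*s**2.
Then F(6) - F(2) = (4075056/35) - (3856/105) = 12221312/105.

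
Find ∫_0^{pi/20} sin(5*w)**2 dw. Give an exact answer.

Use the identity sin^2(5*w) = (1 - cos(10*w))/2.
An antiderivative is F(w) = w/2 - sin(10*w)/20.
Then F(pi/20) - F(0) = (-1/20 + pi/40) - (0) = -1/20 + pi/40.

-1/20 + pi/40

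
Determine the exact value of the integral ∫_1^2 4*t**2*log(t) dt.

-28/9 + 32*log(2)/3

Integrate by parts once (u = ln t, dv = 4*t**2 dt).
An antiderivative is F(t) = 4*t**3*(3*log(t) - 1)/9.
Then F(2) - F(1) = (-32/9 + 32*log(2)/3) - (-4/9) = -28/9 + 32*log(2)/3.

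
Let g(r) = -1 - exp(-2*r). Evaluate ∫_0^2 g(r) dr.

An antiderivative is F(r) = -r + exp(-2*r)/2.
Then F(2) - F(0) = (-2 + exp(-4)/2) - (1/2) = -5/2 + exp(-4)/2.

-5/2 + exp(-4)/2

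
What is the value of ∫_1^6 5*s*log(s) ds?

-175/4 + 90*log(2) + 90*log(3)

Integrate by parts once (u = ln s, dv = 5*s ds).
An antiderivative is F(s) = 5*s**2*(2*log(s) - 1)/4.
Then F(6) - F(1) = (-45 + 90*log(2) + 90*log(3)) - (-5/4) = -175/4 + 90*log(2) + 90*log(3).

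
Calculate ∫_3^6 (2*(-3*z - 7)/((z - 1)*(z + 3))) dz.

Factor the denominator: z**2 + 2*z - 3 = (z + 3)(z - 1).
Partial fractions: 2*(-3*z - 7)/((z - 1)*(z + 3)) = -1/(z + 3) - 5/(z - 1).
An antiderivative is F(z) = -5*log(z - 1) - log(z + 3).
Then F(6) - F(3) = (-5*log(5) - 2*log(3)) - (-6*log(2) - log(3)) = -5*log(5) - log(3) + 6*log(2).

-5*log(5) - log(3) + 6*log(2)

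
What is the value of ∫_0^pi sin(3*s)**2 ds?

Use the identity sin^2(3*s) = (1 - cos(6*s))/2.
An antiderivative is F(s) = s/2 - sin(6*s)/12.
Then F(pi) - F(0) = (pi/2) - (0) = pi/2.

pi/2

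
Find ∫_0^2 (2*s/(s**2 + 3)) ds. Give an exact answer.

Let u = s**2 + 3, so du = 2*s ds. When s = 0, u = 3; when s = 2, u = 7.
The integral becomes ∫ 1/u du from 3 to 7, with antiderivative log(u).
Back in s: F(s) = log(s**2 + 3).
Then F(2) - F(0) = (log(7)) - (log(3)) = log(7/3).

log(7/3)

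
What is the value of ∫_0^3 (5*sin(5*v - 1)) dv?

Let u = 5*v - 1, so du = 5 dv. When v = 0, u = -1; when v = 3, u = 14.
The integral becomes ∫ sin(u) du from -1 to 14, with antiderivative -cos(u).
Back in v: F(v) = -cos(5*v - 1).
Then F(3) - F(0) = (-cos(14)) - (-cos(1)) = -cos(14) + cos(1).

-cos(14) + cos(1)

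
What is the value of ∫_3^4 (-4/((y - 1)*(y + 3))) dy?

log(7/9)

Factor the denominator: y**2 + 2*y - 3 = (y + 3)(y - 1).
Partial fractions: -4/((y - 1)*(y + 3)) = 1/(y + 3) - 1/(y - 1).
An antiderivative is F(y) = -log(y - 1) + log(y + 3).
Then F(4) - F(3) = (log(7/3)) - (log(3)) = log(7/9).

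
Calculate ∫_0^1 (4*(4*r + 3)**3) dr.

Let u = 4*r + 3, so du = 4 dr. When r = 0, u = 3; when r = 1, u = 7.
The integral becomes ∫ u**3 du from 3 to 7, with antiderivative u**4/4.
Back in r: F(r) = (4*r + 3)**4/4.
Then F(1) - F(0) = (2401/4) - (81/4) = 580.

580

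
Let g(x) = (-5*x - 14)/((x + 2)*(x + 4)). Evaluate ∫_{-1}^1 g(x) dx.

-3*log(5) + log(3)

Factor the denominator: x**2 + 6*x + 8 = (x + 4)(x + 2).
Partial fractions: (-5*x - 14)/((x + 2)*(x + 4)) = -3/(x + 4) - 2/(x + 2).
An antiderivative is F(x) = -2*log(x + 2) - 3*log(x + 4).
Then F(1) - F(-1) = (-3*log(5) - 2*log(3)) - (-log(27)) = -3*log(5) + log(3).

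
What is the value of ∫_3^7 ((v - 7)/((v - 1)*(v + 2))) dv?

Factor the denominator: v**2 + v - 2 = (v + 2)(v - 1).
Partial fractions: (v - 7)/((v - 1)*(v + 2)) = 3/(v + 2) - 2/(v - 1).
An antiderivative is F(v) = -2*log(v - 1) + 3*log(v + 2).
Then F(7) - F(3) = (log(81/4)) - (-2*log(2) + 3*log(5)) = -3*log(5) + 4*log(3).

-3*log(5) + 4*log(3)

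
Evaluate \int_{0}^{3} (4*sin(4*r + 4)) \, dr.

Let u = 4*r + 4, so du = 4 dr. When r = 0, u = 4; when r = 3, u = 16.
The integral becomes ∫ sin(u) du from 4 to 16, with antiderivative -cos(u).
Back in r: F(r) = -cos(4*r + 4).
Then F(3) - F(0) = (-cos(16)) - (-cos(4)) = cos(4) - cos(16).

cos(4) - cos(16)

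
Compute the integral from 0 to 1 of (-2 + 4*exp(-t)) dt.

2 - 4*exp(-1)

An antiderivative is F(t) = -2*t - 4*exp(-t).
Then F(1) - F(0) = (-2 - 4*exp(-1)) - (-4) = 2 - 4*exp(-1).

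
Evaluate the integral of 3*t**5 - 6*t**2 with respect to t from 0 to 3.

621/2

By the power rule, an antiderivative is F(t) = t**6/2 - 2*t**3.
Then F(3) - F(0) = (621/2) - (0) = 621/2.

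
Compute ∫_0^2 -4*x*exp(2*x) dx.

Integrate by parts once (u = x, dv = -4*exp(2*x) dx).
An antiderivative is F(x) = (-2*x + 1)*exp(2*x).
Then F(2) - F(0) = (-3*exp(4)) - (1) = -3*exp(4) - 1.

-3*exp(4) - 1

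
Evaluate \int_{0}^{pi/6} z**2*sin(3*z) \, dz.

-2/27 + pi/27

Integrate by parts twice (u = z^2, dv = sin(3*z) dz).
An antiderivative is F(z) = -z**2*cos(3*z)/3 + 2*z*sin(3*z)/9 + 2*cos(3*z)/27.
Then F(pi/6) - F(0) = (pi/27) - (2/27) = -2/27 + pi/27.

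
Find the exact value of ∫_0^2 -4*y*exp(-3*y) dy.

Integrate by parts once (u = y, dv = -4*exp(-3*y) dy).
An antiderivative is F(y) = (12*y + 4)*exp(-3*y)/9.
Then F(2) - F(0) = (28*exp(-6)/9) - (4/9) = -4/9 + 28*exp(-6)/9.

-4/9 + 28*exp(-6)/9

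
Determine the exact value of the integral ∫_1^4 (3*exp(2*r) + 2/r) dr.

An antiderivative is F(r) = 3*exp(2*r)/2 + 2*log(r).
Then F(4) - F(1) = (log(16) + 3*exp(8)/2) - (3*exp(2)/2) = -3*exp(2)/2 + log(16) + 3*exp(8)/2.

-3*exp(2)/2 + log(16) + 3*exp(8)/2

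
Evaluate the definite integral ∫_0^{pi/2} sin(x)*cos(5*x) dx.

Use the identity sin(x)cos(5*x) = [sin(6*x) + sin(-4*x)]/2.
An antiderivative is F(x) = cos(4*x)/8 - cos(6*x)/12.
Then F(pi/2) - F(0) = (5/24) - (1/24) = 1/6.

1/6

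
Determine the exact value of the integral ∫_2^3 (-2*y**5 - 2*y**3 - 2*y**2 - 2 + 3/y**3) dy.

-2149/8

By the power rule, an antiderivative is F(y) = -y**6/3 - y**4/2 - 2*y**3/3 - 2*y - 3/(2*y**2).
Then F(3) - F(2) = (-923/3) - (-937/24) = -2149/8.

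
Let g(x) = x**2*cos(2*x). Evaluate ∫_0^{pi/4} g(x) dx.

Integrate by parts twice (u = x^2, dv = cos(2*x) dx).
An antiderivative is F(x) = x**2*sin(2*x)/2 + x*cos(2*x)/2 - sin(2*x)/4.
Then F(pi/4) - F(0) = (-1/4 + pi**2/32) - (0) = -1/4 + pi**2/32.

-1/4 + pi**2/32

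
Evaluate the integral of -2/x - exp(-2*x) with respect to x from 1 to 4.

(-8*exp(8)*log(2) - exp(6) + 1)*exp(-8)/2

An antiderivative is F(x) = -2*log(x) + exp(-2*x)/2.
Then F(4) - F(1) = (-4*log(2) + exp(-8)/2) - (exp(-2)/2) = (-8*exp(8)*log(2) - exp(6) + 1)*exp(-8)/2.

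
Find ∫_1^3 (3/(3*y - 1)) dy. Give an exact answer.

log(4)

An antiderivative is F(y) = log(3*y - 1).
Then F(3) - F(1) = (log(8)) - (log(2)) = log(4).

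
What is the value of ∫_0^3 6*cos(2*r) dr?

3*sin(6)

Let u = 2*r, so du = 2 dr. When r = 0, u = 0; when r = 3, u = 6.
The integral becomes 3·∫ cos(u) du from 0 to 6, with antiderivative 3*sin(u).
Back in r: F(r) = 3*sin(2*r).
Then F(3) - F(0) = (3*sin(6)) - (0) = 3*sin(6).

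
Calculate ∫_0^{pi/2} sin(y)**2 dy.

Use the identity sin^2(y) = (1 - cos(2*y))/2.
An antiderivative is F(y) = y/2 - sin(2*y)/4.
Then F(pi/2) - F(0) = (pi/4) - (0) = pi/4.

pi/4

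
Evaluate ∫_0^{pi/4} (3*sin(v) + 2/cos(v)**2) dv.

5 - 3*sqrt(2)/2

An antiderivative is F(v) = -3*cos(v) + 2*tan(v).
Then F(pi/4) - F(0) = (2 - 3*sqrt(2)/2) - (-3) = 5 - 3*sqrt(2)/2.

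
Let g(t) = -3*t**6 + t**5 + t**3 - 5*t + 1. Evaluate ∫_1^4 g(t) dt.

By the power rule, an antiderivative is F(t) = -3*t**7/7 + t**6/6 + t**4/4 - 5*t**2/2 + t.
Then F(4) - F(1) = (-132532/21) - (-127/84) = -176667/28.

-176667/28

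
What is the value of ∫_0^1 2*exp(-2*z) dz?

1 - exp(-2)

An antiderivative is F(z) = -exp(-2*z).
Then F(1) - F(0) = (-exp(-2)) - (-1) = 1 - exp(-2).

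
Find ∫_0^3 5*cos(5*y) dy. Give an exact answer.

sin(15)

Let u = 5*y, so du = 5 dy. When y = 0, u = 0; when y = 3, u = 15.
The integral becomes ∫ cos(u) du from 0 to 15, with antiderivative sin(u).
Back in y: F(y) = sin(5*y).
Then F(3) - F(0) = (sin(15)) - (0) = sin(15).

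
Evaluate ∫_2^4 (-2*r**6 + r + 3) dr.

By the power rule, an antiderivative is F(r) = -2*r**7/7 + r**2/2 + 3*r.
Then F(4) - F(2) = (-32628/7) - (-200/7) = -32428/7.

-32428/7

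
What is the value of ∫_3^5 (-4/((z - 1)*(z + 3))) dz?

Factor the denominator: z**2 + 2*z - 3 = (z + 3)(z - 1).
Partial fractions: -4/((z - 1)*(z + 3)) = 1/(z + 3) - 1/(z - 1).
An antiderivative is F(z) = -log(z - 1) + log(z + 3).
Then F(5) - F(3) = (log(2)) - (log(3)) = log(2/3).

log(2/3)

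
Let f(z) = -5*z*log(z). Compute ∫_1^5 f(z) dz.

Integrate by parts once (u = ln z, dv = -5*z dz).
An antiderivative is F(z) = -5*z**2*(2*log(z) - 1)/4.
Then F(5) - F(1) = (125/4 - 125*log(5)/2) - (5/4) = 30 - 125*log(5)/2.

30 - 125*log(5)/2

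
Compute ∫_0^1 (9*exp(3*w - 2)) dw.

Let u = 3*w - 2, so du = 3 dw. When w = 0, u = -2; when w = 1, u = 1.
The integral becomes 3·∫ exp(u) du from -2 to 1, with antiderivative 3*exp(u).
Back in w: F(w) = 3*exp(3*w - 2).
Then F(1) - F(0) = (3*exp(1)) - (3*exp(-2)) = -(3 - 3*exp(3))*exp(-2).

-(3 - 3*exp(3))*exp(-2)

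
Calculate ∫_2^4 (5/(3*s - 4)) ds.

10*log(2)/3

An antiderivative is F(s) = 5*log(3*s - 4)/3.
Then F(4) - F(2) = (log(32)) - (5*log(2)/3) = 10*log(2)/3.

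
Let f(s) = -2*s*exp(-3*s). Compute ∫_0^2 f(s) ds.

-2/9 + 14*exp(-6)/9

Integrate by parts once (u = s, dv = -2*exp(-3*s) ds).
An antiderivative is F(s) = (6*s + 2)*exp(-3*s)/9.
Then F(2) - F(0) = (14*exp(-6)/9) - (2/9) = -2/9 + 14*exp(-6)/9.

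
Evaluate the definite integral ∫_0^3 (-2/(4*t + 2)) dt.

An antiderivative is F(t) = -log(4*t + 2)/2.
Then F(3) - F(0) = (-log(14)/2) - (-log(2)/2) = -log(14)/2 + log(2)/2.

-log(14)/2 + log(2)/2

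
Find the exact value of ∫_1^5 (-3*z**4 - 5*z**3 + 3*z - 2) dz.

-13132/5

By the power rule, an antiderivative is F(z) = -3*z**5/5 - 5*z**4/4 + 3*z**2/2 - 2*z.
Then F(5) - F(1) = (-10515/4) - (-47/20) = -13132/5.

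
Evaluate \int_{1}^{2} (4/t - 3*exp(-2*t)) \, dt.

-3*exp(-2)/2 + 3*exp(-4)/2 + 4*log(2)

An antiderivative is F(t) = 4*log(t) + 3*exp(-2*t)/2.
Then F(2) - F(1) = (3*exp(-4)/2 + 4*log(2)) - (3*exp(-2)/2) = -3*exp(-2)/2 + 3*exp(-4)/2 + 4*log(2).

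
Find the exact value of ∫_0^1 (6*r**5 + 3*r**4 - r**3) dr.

By the power rule, an antiderivative is F(r) = r**6 + 3*r**5/5 - r**4/4.
Then F(1) - F(0) = (27/20) - (0) = 27/20.

27/20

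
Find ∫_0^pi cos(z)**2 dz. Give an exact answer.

Use the identity cos^2(z) = (1 + cos(2*z))/2.
An antiderivative is F(z) = z/2 + sin(2*z)/4.
Then F(pi) - F(0) = (pi/2) - (0) = pi/2.

pi/2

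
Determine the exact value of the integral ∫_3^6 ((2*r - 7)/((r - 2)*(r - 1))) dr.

-11*log(2) + 5*log(5)

Factor the denominator: r**2 - 3*r + 2 = (r - 1)(r - 2).
Partial fractions: (2*r - 7)/((r - 2)*(r - 1)) = 5/(r - 1) - 3/(r - 2).
An antiderivative is F(r) = -3*log(r - 2) + 5*log(r - 1).
Then F(6) - F(3) = (-6*log(2) + 5*log(5)) - (log(32)) = -11*log(2) + 5*log(5).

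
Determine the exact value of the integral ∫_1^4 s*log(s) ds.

-15/4 + 16*log(2)

Integrate by parts once (u = ln s, dv = s ds).
An antiderivative is F(s) = s**2*(2*log(s) - 1)/4.
Then F(4) - F(1) = (-4 + 16*log(2)) - (-1/4) = -15/4 + 16*log(2).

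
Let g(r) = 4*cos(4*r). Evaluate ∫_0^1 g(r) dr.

Let u = 4*r, so du = 4 dr. When r = 0, u = 0; when r = 1, u = 4.
The integral becomes ∫ cos(u) du from 0 to 4, with antiderivative sin(u).
Back in r: F(r) = sin(4*r).
Then F(1) - F(0) = (sin(4)) - (0) = sin(4).

sin(4)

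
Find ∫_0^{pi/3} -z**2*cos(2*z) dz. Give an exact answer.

-sqrt(3)*pi**2/36 + sqrt(3)/8 + pi/12

Integrate by parts twice (u = z^2, dv = -cos(2*z) dz).
An antiderivative is F(z) = -z**2*sin(2*z)/2 - z*cos(2*z)/2 + sin(2*z)/4.
Then F(pi/3) - F(0) = (-sqrt(3)*pi**2/36 + sqrt(3)/8 + pi/12) - (0) = -sqrt(3)*pi**2/36 + sqrt(3)/8 + pi/12.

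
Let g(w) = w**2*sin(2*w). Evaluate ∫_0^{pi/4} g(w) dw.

Integrate by parts twice (u = w^2, dv = sin(2*w) dw).
An antiderivative is F(w) = -w**2*cos(2*w)/2 + w*sin(2*w)/2 + cos(2*w)/4.
Then F(pi/4) - F(0) = (pi/8) - (1/4) = -1/4 + pi/8.

-1/4 + pi/8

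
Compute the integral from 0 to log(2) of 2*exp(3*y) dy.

14/3

Let u = exp(y), so du = exp(y) dy. When y = 0, u = 1; when y = log(2), u = 2.
The integral becomes 2·∫ u**2 du from 1 to 2, with antiderivative 2*u**3/3.
Back in y: F(y) = 2*exp(3*y)/3.
Then F(log(2)) - F(0) = (16/3) - (2/3) = 14/3.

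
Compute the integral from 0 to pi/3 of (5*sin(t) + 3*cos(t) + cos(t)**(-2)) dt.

5/2 + 5*sqrt(3)/2

An antiderivative is F(t) = 3*sin(t) - 5*cos(t) + tan(t).
Then F(pi/3) - F(0) = (-5/2 + 5*sqrt(3)/2) - (-5) = 5/2 + 5*sqrt(3)/2.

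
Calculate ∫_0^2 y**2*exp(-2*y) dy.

Integrate by parts twice (u = y^2, dv = exp(-2*y) dy).
An antiderivative is F(y) = (-2*y**2 - 2*y - 1)*exp(-2*y)/4.
Then F(2) - F(0) = (-13*exp(-4)/4) - (-1/4) = (-13 + exp(4))*exp(-4)/4.

(-13 + exp(4))*exp(-4)/4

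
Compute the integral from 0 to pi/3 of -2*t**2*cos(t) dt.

-2*pi/3 - sqrt(3)*pi**2/9 + 2*sqrt(3)

Integrate by parts twice (u = t^2, dv = -2*cos(t) dt).
An antiderivative is F(t) = -2*t**2*sin(t) - 4*t*cos(t) + 4*sin(t).
Then F(pi/3) - F(0) = (-2*pi/3 - sqrt(3)*pi**2/9 + 2*sqrt(3)) - (0) = -2*pi/3 - sqrt(3)*pi**2/9 + 2*sqrt(3).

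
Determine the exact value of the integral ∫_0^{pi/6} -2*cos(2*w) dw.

An antiderivative is F(w) = -sin(2*w).
Then F(pi/6) - F(0) = (-sqrt(3)/2) - (0) = -sqrt(3)/2.

-sqrt(3)/2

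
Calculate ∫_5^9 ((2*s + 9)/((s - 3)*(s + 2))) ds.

-log(11) + log(7) + 3*log(3)

Factor the denominator: s**2 - s - 6 = (s + 2)(s - 3).
Partial fractions: (2*s + 9)/((s - 3)*(s + 2)) = -1/(s + 2) + 3/(s - 3).
An antiderivative is F(s) = 3*log(s - 3) - log(s + 2).
Then F(9) - F(5) = (-log(11) + 3*log(2) + 3*log(3)) - (log(8/7)) = -log(11) + log(7) + 3*log(3).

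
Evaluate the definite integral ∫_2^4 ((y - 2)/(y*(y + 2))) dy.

log(9/8)

Factor the denominator: y**2 + 2*y = (y + 2)y.
Partial fractions: (y - 2)/(y*(y + 2)) = 2/(y + 2) - 1/y.
An antiderivative is F(y) = -log(y) + 2*log(y + 2).
Then F(4) - F(2) = (log(9)) - (log(8)) = log(9/8).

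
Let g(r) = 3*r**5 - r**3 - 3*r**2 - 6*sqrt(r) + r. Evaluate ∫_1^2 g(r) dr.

By the power rule, an antiderivative is F(r) = r**6/2 - r**4/4 - 4*r**(3/2) - r**3 + r**2/2.
Then F(2) - F(1) = (22 - 8*sqrt(2)) - (-17/4) = 105/4 - 8*sqrt(2).

105/4 - 8*sqrt(2)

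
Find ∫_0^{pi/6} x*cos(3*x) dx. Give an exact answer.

Integrate by parts once (u = x, dv = cos(3*x) dx).
An antiderivative is F(x) = x*sin(3*x)/3 + cos(3*x)/9.
Then F(pi/6) - F(0) = (pi/18) - (1/9) = -1/9 + pi/18.

-1/9 + pi/18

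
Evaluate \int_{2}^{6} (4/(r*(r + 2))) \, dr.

Factor the denominator: r**2 + 2*r = (r + 2)r.
Partial fractions: 4/(r*(r + 2)) = -2/(r + 2) + 2/r.
An antiderivative is F(r) = 2*log(r) - 2*log(r + 2).
Then F(6) - F(2) = (log(9/16)) - (-log(4)) = log(9/4).

log(9/4)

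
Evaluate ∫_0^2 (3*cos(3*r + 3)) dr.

Let u = 3*r + 3, so du = 3 dr. When r = 0, u = 3; when r = 2, u = 9.
The integral becomes ∫ cos(u) du from 3 to 9, with antiderivative sin(u).
Back in r: F(r) = sin(3*r + 3).
Then F(2) - F(0) = (sin(9)) - (sin(3)) = -sin(3) + sin(9).

-sin(3) + sin(9)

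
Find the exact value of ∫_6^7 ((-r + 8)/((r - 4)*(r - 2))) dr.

-3*log(5) + 2*log(3) + 4*log(2)

Factor the denominator: r**2 - 6*r + 8 = (r - 2)(r - 4).
Partial fractions: (-r + 8)/((r - 4)*(r - 2)) = -3/(r - 2) + 2/(r - 4).
An antiderivative is F(r) = 2*log(r - 4) - 3*log(r - 2).
Then F(7) - F(6) = (-3*log(5) + 2*log(3)) - (-log(16)) = -3*log(5) + 2*log(3) + 4*log(2).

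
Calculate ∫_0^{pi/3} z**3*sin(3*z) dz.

pi*(-6 + pi**2)/81

Integrate by parts 3 times (u = z^3, dv = sin(3*z) dz).
An antiderivative is F(z) = -z**3*cos(3*z)/3 + z**2*sin(3*z)/3 + 2*z*cos(3*z)/9 - 2*sin(3*z)/27.
Then F(pi/3) - F(0) = (pi*(-6 + pi**2)/81) - (0) = pi*(-6 + pi**2)/81.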